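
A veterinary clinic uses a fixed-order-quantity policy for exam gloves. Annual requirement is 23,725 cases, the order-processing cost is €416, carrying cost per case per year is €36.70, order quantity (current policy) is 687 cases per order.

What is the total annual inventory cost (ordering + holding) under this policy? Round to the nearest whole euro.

€26,973

Orders/yr = 23,725/687 = 34.534; ordering cost = 34.534 × €416 = €14,366.23
Average inventory = 687/2 = 343.5; holding cost = 343.5 × €36.7 = €12,606.45
Total = €14,366.23 + €12,606.45 = €26,972.68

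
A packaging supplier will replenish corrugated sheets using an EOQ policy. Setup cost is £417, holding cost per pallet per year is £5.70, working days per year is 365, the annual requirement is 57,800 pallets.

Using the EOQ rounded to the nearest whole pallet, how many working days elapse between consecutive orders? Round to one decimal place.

18.4 days

Optimal lot size Q* = (2 × 57,800 × £417 / £5.7)^½ ≈ 2,908.10 → Q = 2,908 pallets
Days between orders = 365 / (D/Q) = 365 / 19.876 ≈ 18.364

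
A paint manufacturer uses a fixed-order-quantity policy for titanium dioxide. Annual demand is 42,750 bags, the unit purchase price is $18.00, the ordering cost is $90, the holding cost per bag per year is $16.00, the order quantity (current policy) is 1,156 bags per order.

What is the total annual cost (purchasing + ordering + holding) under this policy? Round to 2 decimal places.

$782,076.29

Orders/yr = 42,750/1,156 = 36.981; ordering cost = 36.981 × $90 = $3,328.29
Average inventory = 1,156/2 = 578; holding cost = 578 × $16 = $9,248.00
Purchase cost = D·C = 42,750 × 18 = $769,500.00
Total = $3,328.29 + $9,248.00 + $769,500.00 = $782,076.29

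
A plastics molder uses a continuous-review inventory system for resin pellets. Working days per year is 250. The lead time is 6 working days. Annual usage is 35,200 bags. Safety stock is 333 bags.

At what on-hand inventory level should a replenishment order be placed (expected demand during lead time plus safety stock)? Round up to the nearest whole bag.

Daily demand d = 35,200 / 250 = 140.800 bags/day
Demand during lead time = 140.800 × 6 = 844.80
Reorder point = 844.80 + 333 = 1,177.80 → round up

1,178 bags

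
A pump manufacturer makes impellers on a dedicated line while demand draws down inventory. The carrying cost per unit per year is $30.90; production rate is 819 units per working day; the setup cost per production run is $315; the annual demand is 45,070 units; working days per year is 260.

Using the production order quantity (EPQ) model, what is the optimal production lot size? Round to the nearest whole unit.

1,080 units

d = 45,070/260 = 173.3462 units/day;  effective holding cost H(1 − d/p) = 30.9·(1 − 173.3462/819) = 24.35983
Q* = √(2DS / H_eff) = √(2·45,070·315 / 24.35983) ≈ 1,079.63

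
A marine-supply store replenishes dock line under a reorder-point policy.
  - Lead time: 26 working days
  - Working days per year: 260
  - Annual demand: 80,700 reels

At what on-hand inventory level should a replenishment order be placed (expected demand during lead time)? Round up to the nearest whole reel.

8,070 reels

Daily demand d = 80,700 / 260 = 310.385 reels/day
Demand during lead time = 310.385 × 26 = 8,070.00
Reorder point = 8,070.00 → round up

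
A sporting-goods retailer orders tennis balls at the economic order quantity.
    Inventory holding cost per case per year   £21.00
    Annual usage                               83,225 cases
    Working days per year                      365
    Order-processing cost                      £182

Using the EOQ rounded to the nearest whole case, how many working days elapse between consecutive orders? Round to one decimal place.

Optimal lot size Q* = (2 × 83,225 × £182 / £21)^½ ≈ 1,201.07 → Q = 1,201 cases
T = Q/D × 365 days = 1,201/83,225 × 365 = 5.267 days

5.3 days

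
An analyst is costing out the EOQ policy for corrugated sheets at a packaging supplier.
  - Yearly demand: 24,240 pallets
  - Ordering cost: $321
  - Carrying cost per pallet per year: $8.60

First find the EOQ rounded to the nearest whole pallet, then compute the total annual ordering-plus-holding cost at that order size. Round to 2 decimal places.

2DS/H = 2·24,240·321/8.6 = 1,809,544.19
EOQ = √1,809,544.19 ≈ 1,345.19 → Q = 1,345 pallets
Orders/yr = 24,240/1,345 = 18.022; ordering cost = 18.022 × $321 = $5,785.16
Average inventory = 1,345/2 = 672.5; holding cost = 672.5 × $8.6 = $5,783.50
Total = $5,785.16 + $5,783.50 = $11,568.66

$11,568.66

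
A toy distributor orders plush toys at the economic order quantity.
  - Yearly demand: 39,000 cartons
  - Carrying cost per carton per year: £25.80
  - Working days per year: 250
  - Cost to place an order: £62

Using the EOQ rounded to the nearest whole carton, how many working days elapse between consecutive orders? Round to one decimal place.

Q* = √(2·D·S / H) = √(2·39,000·62 / 25.8) = √187,441.9 ≈ 432.95 → Q = 433 cartons
Days between orders = 250 / (D/Q) = 250 / 90.069 ≈ 2.776

2.8 days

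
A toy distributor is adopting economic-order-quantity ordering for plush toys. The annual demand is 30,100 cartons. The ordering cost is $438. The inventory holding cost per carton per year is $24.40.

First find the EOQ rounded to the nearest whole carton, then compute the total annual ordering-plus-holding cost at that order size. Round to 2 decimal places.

$25,364.73

EOQ = √(2DS/H) = √(2 × 30,100 × 438 / 24.4)
    = √(1,080,639.34) ≈ 1,039.54 → Q = 1,040 cartons
Annual ordering cost = (D/Q)·S = (30,100/1,040) × 438 = $12,676.73
Annual holding cost  = (Q/2)·H = (1,040/2) × 24.4 = $12,688.00
Total = $12,676.73 + $12,688.00 = $25,364.73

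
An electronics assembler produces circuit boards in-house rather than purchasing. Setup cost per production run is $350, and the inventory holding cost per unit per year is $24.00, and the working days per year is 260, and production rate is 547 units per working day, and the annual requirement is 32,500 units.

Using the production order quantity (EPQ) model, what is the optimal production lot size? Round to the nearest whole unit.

d = 32,500/260 = 125.0000 units/day;  effective holding cost H(1 − d/p) = 24·(1 − 125.0000/547) = 18.51554
Q* = √(2DS / H_eff) = √(2·32,500·350 / 18.51554) ≈ 1,108.47

1,108 units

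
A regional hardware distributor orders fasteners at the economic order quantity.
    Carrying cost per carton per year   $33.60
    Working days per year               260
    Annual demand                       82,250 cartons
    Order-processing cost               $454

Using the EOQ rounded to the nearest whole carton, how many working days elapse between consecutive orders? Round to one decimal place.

4.7 days

Optimal lot size Q* = (2 × 82,250 × $454 / $33.6)^½ ≈ 1,490.88 → Q = 1,491 cartons
Days between orders = 260 / (D/Q) = 260 / 55.164 ≈ 4.713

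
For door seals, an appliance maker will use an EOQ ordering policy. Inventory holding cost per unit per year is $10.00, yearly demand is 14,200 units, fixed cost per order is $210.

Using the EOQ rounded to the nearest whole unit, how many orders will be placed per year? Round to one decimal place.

EOQ = √(2DS/H) = √(2 × 14,200 × 210 / 10)
    = √(596,400.00) ≈ 772.27 → Q = 772
Orders per year = D/Q = 14,200 / 772 = 18.394

18.4 orders per year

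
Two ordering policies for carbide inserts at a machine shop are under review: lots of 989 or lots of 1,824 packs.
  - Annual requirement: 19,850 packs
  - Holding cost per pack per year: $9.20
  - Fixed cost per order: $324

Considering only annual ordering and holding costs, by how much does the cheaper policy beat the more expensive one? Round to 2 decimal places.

$864.05

Annual cost at Q: ordering D·S/Q plus holding Q·H/2.
TC(989) = (19,850/989)×324 + (989/2)×9.2 = $11,052.33
TC(1,824) = (19,850/1,824)×324 + (1,824/2)×9.2 = $11,916.39
Lots of 989 are cheaper by $864.05.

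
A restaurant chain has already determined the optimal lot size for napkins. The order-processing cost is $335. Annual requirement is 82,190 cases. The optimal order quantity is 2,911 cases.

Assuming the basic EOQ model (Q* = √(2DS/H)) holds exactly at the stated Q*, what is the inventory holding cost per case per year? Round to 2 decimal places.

Since Q* = (2DS/H)^½, squaring gives Q*²·H = 2DS.
H = 2DS / Q² = 2 × 82,190 × 335 / 2,911² = 6.4984

$6.50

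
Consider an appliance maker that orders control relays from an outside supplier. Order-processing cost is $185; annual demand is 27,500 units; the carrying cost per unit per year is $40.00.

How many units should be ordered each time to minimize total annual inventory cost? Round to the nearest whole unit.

504 units

2DS/H = 2·27,500·185/40 = 254,375.00
EOQ = √254,375.00 ≈ 504.36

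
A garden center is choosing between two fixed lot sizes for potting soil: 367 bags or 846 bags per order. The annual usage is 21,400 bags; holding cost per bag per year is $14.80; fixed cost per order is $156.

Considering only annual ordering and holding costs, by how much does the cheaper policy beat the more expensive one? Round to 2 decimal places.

$1,605.76

Annual cost at Q: ordering D·S/Q plus holding Q·H/2.
TC(367) = (21,400/367)×156 + (367/2)×14.8 = $11,812.26
TC(846) = (21,400/846)×156 + (846/2)×14.8 = $10,206.50
Cheaper: Q = 846.  Difference = $1,605.76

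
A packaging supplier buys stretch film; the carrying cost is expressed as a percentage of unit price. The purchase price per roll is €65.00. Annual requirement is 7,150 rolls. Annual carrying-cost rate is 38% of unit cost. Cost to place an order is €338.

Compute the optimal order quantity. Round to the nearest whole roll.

Carrying cost H = €65 × 38% = €24.7000/roll/yr
Q* = √(2·D·S / H) = √(2·7,150·338 / 24.7) = √195,684.2 ≈ 442.36

442 rolls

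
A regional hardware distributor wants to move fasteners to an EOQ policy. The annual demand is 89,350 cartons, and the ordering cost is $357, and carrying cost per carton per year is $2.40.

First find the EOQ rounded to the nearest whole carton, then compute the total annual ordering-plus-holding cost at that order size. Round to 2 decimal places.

$12,373.77

2DS/H = 2·89,350·357/2.4 = 26,581,625.00
EOQ = √26,581,625.00 ≈ 5,155.74 → Q = 5,156 cartons
Orders/yr = 89,350/5,156 = 17.329; ordering cost = 17.329 × $357 = $6,186.57
Average inventory = 5,156/2 = 2578; holding cost = 2578 × $2.4 = $6,187.20
Total = $6,186.57 + $6,187.20 = $12,373.77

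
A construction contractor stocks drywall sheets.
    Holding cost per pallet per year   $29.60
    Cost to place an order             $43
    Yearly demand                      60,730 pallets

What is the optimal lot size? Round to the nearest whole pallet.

420 pallets

Q* = √(2·D·S / H) = √(2·60,730·43 / 29.6) = √176,445.3 ≈ 420.05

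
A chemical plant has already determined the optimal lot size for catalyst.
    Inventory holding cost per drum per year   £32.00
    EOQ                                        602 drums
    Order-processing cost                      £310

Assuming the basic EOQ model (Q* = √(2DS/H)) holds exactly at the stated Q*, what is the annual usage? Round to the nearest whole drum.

18,705 drums per year

From Q* = √(2DS/H) ⇒ Q*² = 2DS/H.
D = Q²H / (2S) = 602² × 32 / (2 × 310) = 18,704.72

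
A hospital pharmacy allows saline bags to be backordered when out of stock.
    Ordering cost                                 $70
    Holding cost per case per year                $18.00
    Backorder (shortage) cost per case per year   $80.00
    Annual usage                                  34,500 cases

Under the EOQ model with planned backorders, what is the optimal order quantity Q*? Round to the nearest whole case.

Basic EOQ = √(2·34,500·70/18) = 518.009
Backorder adjustment √((H+b)/b) = √((18+80)/80) = 1.1068
Q* = 518.009 × 1.1068 ≈ 573.33

573 cases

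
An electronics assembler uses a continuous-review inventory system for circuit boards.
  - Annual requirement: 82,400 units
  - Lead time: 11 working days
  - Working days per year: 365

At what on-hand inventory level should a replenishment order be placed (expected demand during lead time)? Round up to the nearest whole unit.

Daily demand d = 82,400 / 365 = 225.753 units/day
Demand during lead time = 225.753 × 11 = 2,483.29
Reorder point = 2,483.29 → round up

2,484 units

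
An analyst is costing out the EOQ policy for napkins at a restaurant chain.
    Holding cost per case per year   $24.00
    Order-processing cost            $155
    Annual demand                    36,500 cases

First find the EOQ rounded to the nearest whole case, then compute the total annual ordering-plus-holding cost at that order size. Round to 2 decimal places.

Q* = √(2·D·S / H) = √(2·36,500·155 / 24) = √471,458.3 ≈ 686.63 → Q = 687 cases
Orders/yr = 36,500/687 = 53.130; ordering cost = 53.130 × $155 = $8,235.08
Average inventory = 687/2 = 343.5; holding cost = 343.5 × $24 = $8,244.00
Total = $8,235.08 + $8,244.00 = $16,479.08

$16,479.08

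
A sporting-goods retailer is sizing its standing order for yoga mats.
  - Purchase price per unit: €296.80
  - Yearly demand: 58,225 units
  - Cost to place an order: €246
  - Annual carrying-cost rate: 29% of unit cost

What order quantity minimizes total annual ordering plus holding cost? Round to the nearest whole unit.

Holding cost per unit per year: H = 29% × €296.8 = €86.0720
Optimal lot size Q* = (2 × 58,225 × €246 / €86.072)^½ ≈ 576.91

577 units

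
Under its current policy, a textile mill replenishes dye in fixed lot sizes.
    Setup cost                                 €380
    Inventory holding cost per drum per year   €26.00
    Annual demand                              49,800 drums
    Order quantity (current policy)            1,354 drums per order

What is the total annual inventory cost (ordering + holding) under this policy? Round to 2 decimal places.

€31,578.37

Annual ordering cost = (D/Q)·S = (49,800/1,354) × 380 = €13,976.37
Annual holding cost  = (Q/2)·H = (1,354/2) × 26 = €17,602.00
Total = €13,976.37 + €17,602.00 = €31,578.37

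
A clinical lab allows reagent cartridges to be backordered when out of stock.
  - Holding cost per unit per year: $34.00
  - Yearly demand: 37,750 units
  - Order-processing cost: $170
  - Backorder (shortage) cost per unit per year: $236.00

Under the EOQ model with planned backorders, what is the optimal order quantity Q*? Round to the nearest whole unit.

Q* = √(2DS/H) · √((H + b)/b)
   = √(2 × 37,750 × 170 / 34) · √((34 + 236) / 236)
   = 614.410 × 1.0696 ≈ 657.18

657 units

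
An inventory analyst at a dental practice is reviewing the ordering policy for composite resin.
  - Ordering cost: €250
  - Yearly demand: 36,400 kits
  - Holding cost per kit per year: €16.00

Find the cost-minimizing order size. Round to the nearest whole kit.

2DS/H = 2·36,400·250/16 = 1,137,500.00
EOQ = √1,137,500.00 ≈ 1,066.54

1,067 kits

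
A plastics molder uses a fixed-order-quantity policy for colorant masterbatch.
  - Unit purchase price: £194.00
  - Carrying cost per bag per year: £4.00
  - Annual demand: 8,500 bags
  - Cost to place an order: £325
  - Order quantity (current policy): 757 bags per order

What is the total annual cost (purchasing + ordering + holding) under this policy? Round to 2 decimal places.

£1,654,163.27

Orders/yr = 8,500/757 = 11.229; ordering cost = 11.229 × £325 = £3,649.27
Average inventory = 757/2 = 378.5; holding cost = 378.5 × £4 = £1,514.00
Purchase cost = D·C = 8,500 × 194 = £1,649,000.00
Total = £3,649.27 + £1,514.00 + £1,649,000.00 = £1,654,163.27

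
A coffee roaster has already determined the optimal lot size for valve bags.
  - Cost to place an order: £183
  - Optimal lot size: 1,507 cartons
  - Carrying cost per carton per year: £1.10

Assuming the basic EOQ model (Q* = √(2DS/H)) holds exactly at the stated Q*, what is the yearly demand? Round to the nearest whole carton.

6,826 cartons per year

From Q* = √(2DS/H) ⇒ Q*² = 2DS/H.
D = Q²H / (2S) = 1,507² × 1.1 / (2 × 183) = 6,825.56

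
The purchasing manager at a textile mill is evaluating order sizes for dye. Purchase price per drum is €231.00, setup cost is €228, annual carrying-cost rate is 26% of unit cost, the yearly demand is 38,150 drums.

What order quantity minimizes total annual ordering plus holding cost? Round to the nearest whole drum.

538 drums

Holding cost per drum per year: H = 26% × €231 = €60.0600
EOQ = √(2DS/H) = √(2 × 38,150 × 228 / 60.06)
    = √(289,650.35) ≈ 538.19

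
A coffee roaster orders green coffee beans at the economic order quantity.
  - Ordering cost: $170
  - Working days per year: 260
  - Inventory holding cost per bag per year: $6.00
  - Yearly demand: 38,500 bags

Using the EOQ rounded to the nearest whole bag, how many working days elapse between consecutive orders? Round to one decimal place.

10.0 days

EOQ = √(2DS/H) = √(2 × 38,500 × 170 / 6)
    = √(2,181,666.67) ≈ 1,477.05 → Q = 1,477 bags
Cycle time = (working days × Q)/D = (260 × 1,477) / 38,500 = 9.975 days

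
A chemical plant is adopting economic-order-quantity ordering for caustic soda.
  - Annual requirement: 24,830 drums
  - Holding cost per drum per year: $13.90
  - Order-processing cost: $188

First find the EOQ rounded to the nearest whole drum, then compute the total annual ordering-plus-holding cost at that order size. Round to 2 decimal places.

$11,391.73

Optimal lot size Q* = (2 × 24,830 × $188 / $13.9)^½ ≈ 819.55 → Q = 820 drums
Annual ordering cost = (D/Q)·S = (24,830/820) × 188 = $5,692.73
Annual holding cost  = (Q/2)·H = (820/2) × 13.9 = $5,699.00
Total = $5,692.73 + $5,699.00 = $11,391.73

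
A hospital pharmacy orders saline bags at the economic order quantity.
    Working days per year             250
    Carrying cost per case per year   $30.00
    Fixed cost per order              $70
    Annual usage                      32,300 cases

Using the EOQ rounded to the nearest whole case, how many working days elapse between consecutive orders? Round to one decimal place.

3.0 days

EOQ = √(2DS/H) = √(2 × 32,300 × 70 / 30)
    = √(150,733.33) ≈ 388.24 → Q = 388 cases
Cycle time = (working days × Q)/D = (250 × 388) / 32,300 = 3.003 days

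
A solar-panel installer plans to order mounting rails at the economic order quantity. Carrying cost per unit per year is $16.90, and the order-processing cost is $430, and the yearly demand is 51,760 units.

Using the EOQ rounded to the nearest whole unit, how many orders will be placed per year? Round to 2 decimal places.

2DS/H = 2·51,760·430/16.9 = 2,633,940.83
EOQ = √2,633,940.83 ≈ 1,622.94 → Q = 1,623
Orders per year = D/Q = 51,760 / 1,623 = 31.892

31.89 orders per year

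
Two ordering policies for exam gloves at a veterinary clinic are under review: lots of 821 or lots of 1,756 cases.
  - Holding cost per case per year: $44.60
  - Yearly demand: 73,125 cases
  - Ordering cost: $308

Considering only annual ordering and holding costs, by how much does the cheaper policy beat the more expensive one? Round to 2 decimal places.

$6,243.52

TC(Q) = (D/Q)S + (Q/2)H
TC(821) = (73,125/821)×308 + (821/2)×44.6 = $45,741.31
TC(1,756) = (73,125/1,756)×308 + (1,756/2)×44.6 = $51,984.83
Lots of 821 are cheaper by $6,243.52.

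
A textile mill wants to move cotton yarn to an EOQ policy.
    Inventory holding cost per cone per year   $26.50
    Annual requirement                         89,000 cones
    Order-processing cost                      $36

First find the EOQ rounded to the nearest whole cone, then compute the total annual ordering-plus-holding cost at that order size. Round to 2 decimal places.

2DS/H = 2·89,000·36/26.5 = 241,811.32
EOQ = √241,811.32 ≈ 491.74 → Q = 492 cones
Annual ordering cost = (D/Q)·S = (89,000/492) × 36 = $6,512.20
Annual holding cost  = (Q/2)·H = (492/2) × 26.5 = $6,519.00
Total = $6,512.20 + $6,519.00 = $13,031.20

$13,031.20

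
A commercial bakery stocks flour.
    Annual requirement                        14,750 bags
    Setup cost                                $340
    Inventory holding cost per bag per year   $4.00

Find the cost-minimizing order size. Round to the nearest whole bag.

1,584 bags

EOQ = √(2DS/H) = √(2 × 14,750 × 340 / 4)
    = √(2,507,500.00) ≈ 1,583.51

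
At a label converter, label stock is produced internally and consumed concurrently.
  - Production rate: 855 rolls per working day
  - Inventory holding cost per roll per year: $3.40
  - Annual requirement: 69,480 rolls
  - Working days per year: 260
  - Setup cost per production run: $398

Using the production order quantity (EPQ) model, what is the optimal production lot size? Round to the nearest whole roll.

4,864 rolls

d = 69,480/260 = 267.2308 rolls/day;  effective holding cost H(1 − d/p) = 3.4·(1 − 267.2308/855) = 2.33733
Q* = √(2DS / H_eff) = √(2·69,480·398 / 2.33733) ≈ 4,864.37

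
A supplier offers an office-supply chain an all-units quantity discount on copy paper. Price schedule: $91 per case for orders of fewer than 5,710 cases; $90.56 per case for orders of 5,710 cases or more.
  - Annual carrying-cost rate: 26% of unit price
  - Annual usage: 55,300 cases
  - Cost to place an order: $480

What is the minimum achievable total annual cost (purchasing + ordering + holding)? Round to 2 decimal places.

H₁ = 26%×$91 = $23.6600;  H₂ = 26%×$90.56 = $23.5456
EOQ₁ = √(2×55,300×480/23.6600) = 1,497.93  (< 5,710, feasible at tier 1)
EOQ₂ = √(2×55,300×480/23.5456) = 1,501.56  (< 5,710 → use Q = 5,710 at tier-2 price)
TC(tier 1 (EOQ₁), Q≈1,497.9) = $5,067,740.97
TC(tier 2, Q≈5,710.0) = $5,079,839.37
Minimum at tier 1 (EOQ₁): $5,067,740.97

$5,067,740.97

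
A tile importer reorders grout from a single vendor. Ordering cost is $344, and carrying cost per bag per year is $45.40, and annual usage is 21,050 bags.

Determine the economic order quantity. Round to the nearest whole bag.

565 bags

EOQ = √(2DS/H) = √(2 × 21,050 × 344 / 45.4)
    = √(318,995.59) ≈ 564.80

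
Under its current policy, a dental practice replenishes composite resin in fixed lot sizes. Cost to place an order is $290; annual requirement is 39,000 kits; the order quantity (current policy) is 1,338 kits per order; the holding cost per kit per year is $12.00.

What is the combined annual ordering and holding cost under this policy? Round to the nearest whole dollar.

Annual ordering cost = (D/Q)·S = (39,000/1,338) × 290 = $8,452.91
Annual holding cost  = (Q/2)·H = (1,338/2) × 12 = $8,028.00
Total = $8,452.91 + $8,028.00 = $16,480.91

$16,481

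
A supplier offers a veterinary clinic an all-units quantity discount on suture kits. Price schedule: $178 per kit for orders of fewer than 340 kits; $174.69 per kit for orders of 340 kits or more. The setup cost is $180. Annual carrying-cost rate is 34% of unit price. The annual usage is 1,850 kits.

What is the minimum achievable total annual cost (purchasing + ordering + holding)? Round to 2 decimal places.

$334,252.99

H₁ = 34%×$178 = $60.5200;  H₂ = 34%×$174.69 = $59.3946
EOQ₁ = √(2×1,850×180/60.5200) = 104.90  (< 340, feasible at tier 1)
EOQ₂ = √(2×1,850×180/59.3946) = 105.89  (< 340 → use Q = 340 at tier-2 price)
TC(tier 1 (EOQ₁), Q≈104.9) = $335,648.73
TC(tier 2, Q≈340.0) = $334,252.99
Minimum at tier 2: $334,252.99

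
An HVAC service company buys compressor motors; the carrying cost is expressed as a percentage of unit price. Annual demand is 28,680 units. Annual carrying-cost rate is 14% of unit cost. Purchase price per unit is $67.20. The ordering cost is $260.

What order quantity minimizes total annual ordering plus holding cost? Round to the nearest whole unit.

H = i·C = 0.14 × $67.2 = $9.4080 per unit-year
Optimal lot size Q* = (2 × 28,680 × $260 / $9.408)^½ ≈ 1,259.05

1,259 units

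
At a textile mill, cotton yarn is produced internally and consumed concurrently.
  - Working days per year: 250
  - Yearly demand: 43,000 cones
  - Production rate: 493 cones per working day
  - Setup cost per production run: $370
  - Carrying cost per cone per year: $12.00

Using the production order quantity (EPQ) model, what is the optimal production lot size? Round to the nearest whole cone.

2,018 cones

d = 43,000/250 = 172.0000 cones/day;  effective holding cost H(1 − d/p) = 12·(1 − 172.0000/493) = 7.81339
Q* = √(2DS / H_eff) = √(2·43,000·370 / 7.81339) ≈ 2,018.04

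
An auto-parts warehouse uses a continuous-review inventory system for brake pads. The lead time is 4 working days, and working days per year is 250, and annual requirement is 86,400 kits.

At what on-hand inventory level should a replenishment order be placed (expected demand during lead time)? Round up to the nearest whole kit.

Daily demand d = 86,400 / 250 = 345.600 kits/day
Demand during lead time = 345.600 × 4 = 1,382.40
Reorder point = 1,382.40 → round up

1,383 kits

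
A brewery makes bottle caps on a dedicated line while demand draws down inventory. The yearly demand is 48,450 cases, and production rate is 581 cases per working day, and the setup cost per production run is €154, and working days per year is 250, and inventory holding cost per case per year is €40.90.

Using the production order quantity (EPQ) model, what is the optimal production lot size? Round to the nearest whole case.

d = 48,450/250 = 193.8000 cases/day;  effective holding cost H(1 − d/p) = 40.9·(1 − 193.8000/581) = 27.25728
Q* = √(2DS / H_eff) = √(2·48,450·154 / 27.25728) ≈ 739.91

740 cases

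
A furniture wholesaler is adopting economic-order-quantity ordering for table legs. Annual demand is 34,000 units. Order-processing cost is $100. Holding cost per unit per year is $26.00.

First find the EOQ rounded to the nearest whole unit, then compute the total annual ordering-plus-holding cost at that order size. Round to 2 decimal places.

$13,296.62

Q* = √(2·D·S / H) = √(2·34,000·100 / 26) = √261,538.5 ≈ 511.41 → Q = 511 units
Annual ordering cost = (D/Q)·S = (34,000/511) × 100 = $6,653.62
Annual holding cost  = (Q/2)·H = (511/2) × 26 = $6,643.00
Total = $6,653.62 + $6,643.00 = $13,296.62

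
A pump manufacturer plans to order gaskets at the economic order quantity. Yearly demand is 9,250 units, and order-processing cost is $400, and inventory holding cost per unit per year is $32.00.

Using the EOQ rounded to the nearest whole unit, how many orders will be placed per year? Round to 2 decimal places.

EOQ = √(2DS/H) = √(2 × 9,250 × 400 / 32)
    = √(231,250.00) ≈ 480.88 → Q = 481
N = D/Q = 9,250/481 ≈ 19.231 orders/yr

19.23 orders per year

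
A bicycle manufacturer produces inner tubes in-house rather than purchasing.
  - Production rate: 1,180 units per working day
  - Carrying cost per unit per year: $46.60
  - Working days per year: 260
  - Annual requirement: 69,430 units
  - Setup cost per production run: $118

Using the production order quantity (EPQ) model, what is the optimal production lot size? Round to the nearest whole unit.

Daily demand d = 69,430/260 = 267.038; p = 1180; 1 − d/p = 0.77370
EPQ = √(2DS / (H(1 − d/p)))
    = √(2 × 69,430 × 118 / (46.6 × 0.77370)) ≈ 674.14

674 units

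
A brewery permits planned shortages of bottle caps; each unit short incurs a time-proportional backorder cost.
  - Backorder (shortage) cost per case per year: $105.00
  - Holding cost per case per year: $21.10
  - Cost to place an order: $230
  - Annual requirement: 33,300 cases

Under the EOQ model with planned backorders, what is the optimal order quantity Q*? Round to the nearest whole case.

934 cases

Q* = √(2DS/H) · √((H + b)/b)
   = √(2 × 33,300 × 230 / 21.1) · √((21.1 + 105) / 105)
   = 852.040 × 1.0959 ≈ 933.73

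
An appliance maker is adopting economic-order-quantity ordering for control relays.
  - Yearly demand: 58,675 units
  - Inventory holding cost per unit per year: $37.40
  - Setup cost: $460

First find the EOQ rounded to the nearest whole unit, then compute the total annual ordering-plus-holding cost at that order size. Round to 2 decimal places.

$44,932.06

2DS/H = 2·58,675·460/37.4 = 1,443,342.25
EOQ = √1,443,342.25 ≈ 1,201.39 → Q = 1,201 units
Annual ordering cost = (D/Q)·S = (58,675/1,201) × 460 = $22,473.36
Annual holding cost  = (Q/2)·H = (1,201/2) × 37.4 = $22,458.70
Total = $22,473.36 + $22,458.70 = $44,932.06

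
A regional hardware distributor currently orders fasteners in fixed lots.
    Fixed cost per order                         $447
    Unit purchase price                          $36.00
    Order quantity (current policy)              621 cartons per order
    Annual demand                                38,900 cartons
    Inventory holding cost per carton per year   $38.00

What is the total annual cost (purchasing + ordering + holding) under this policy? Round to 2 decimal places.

$1,440,199.48

Orders/yr = 38,900/621 = 62.641; ordering cost = 62.641 × $447 = $28,000.48
Average inventory = 621/2 = 310.5; holding cost = 310.5 × $38 = $11,799.00
Purchase cost = D·C = 38,900 × 36 = $1,400,400.00
Total = $28,000.48 + $11,799.00 + $1,400,400.00 = $1,440,199.48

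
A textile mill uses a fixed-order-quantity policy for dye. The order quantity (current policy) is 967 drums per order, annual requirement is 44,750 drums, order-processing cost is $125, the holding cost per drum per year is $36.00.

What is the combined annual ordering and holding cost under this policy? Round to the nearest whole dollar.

Ordering: D/Q × S = 44,750/967 × $125 = $5,784.64
Holding:  Q/2 × H = 967/2 × $36 = $17,406.00
Total = $5,784.64 + $17,406.00 = $23,190.64

$23,191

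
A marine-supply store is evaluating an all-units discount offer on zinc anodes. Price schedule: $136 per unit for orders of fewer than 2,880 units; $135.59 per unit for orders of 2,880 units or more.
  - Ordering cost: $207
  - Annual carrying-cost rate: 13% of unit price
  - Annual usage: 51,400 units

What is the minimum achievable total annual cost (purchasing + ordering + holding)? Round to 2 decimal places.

$6,998,402.82

H₁ = 13%×$136 = $17.6800;  H₂ = 13%×$135.59 = $17.6267
EOQ₁ = √(2×51,400×207/17.6800) = 1,097.09  (< 2,880, feasible at tier 1)
EOQ₂ = √(2×51,400×207/17.6267) = 1,098.74  (< 2,880 → use Q = 2,880 at tier-2 price)
TC(tier 1 (EOQ₁), Q≈1,097.1) = $7,009,796.48
TC(tier 2, Q≈2,880.0) = $6,998,402.82
Minimum at tier 2: $6,998,402.82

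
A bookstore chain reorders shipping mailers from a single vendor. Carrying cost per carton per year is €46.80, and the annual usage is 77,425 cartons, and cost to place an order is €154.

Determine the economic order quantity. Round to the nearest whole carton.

EOQ = √(2DS/H) = √(2 × 77,425 × 154 / 46.8)
    = √(509,549.15) ≈ 713.83

714 cartons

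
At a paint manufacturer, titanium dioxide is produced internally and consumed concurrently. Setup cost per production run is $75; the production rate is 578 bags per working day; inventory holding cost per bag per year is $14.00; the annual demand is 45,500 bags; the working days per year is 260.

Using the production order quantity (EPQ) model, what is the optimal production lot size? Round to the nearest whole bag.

836 bags

Daily demand d = 45,500/260 = 175.000; p = 578; 1 − d/p = 0.69723
EPQ = √(2DS / (H(1 − d/p)))
    = √(2 × 45,500 × 75 / (14 × 0.69723)) ≈ 836.18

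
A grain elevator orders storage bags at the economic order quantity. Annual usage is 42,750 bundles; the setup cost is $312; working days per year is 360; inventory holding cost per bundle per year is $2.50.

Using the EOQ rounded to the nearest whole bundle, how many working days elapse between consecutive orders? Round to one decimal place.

Optimal lot size Q* = (2 × 42,750 × $312 / $2.5)^½ ≈ 3,266.56 → Q = 3,267 bundles
Cycle time = (working days × Q)/D = (360 × 3,267) / 42,750 = 27.512 days

27.5 days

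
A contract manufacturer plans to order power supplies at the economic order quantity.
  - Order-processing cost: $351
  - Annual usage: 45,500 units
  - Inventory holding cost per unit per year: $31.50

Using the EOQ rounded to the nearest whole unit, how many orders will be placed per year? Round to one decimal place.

Optimal lot size Q* = (2 × 45,500 × $351 / $31.5)^½ ≈ 1,006.98 → Q = 1,007
N = D/Q = 45,500/1,007 ≈ 45.184 orders/yr

45.2 orders per year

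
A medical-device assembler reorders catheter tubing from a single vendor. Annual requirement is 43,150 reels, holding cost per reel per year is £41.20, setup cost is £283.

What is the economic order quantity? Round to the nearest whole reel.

EOQ = √(2DS/H) = √(2 × 43,150 × 283 / 41.2)
    = √(592,788.83) ≈ 769.93

770 reels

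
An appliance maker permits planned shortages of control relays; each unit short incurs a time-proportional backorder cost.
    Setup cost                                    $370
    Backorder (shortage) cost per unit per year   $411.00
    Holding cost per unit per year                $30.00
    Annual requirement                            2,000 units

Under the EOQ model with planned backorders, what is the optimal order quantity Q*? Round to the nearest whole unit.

Basic EOQ = √(2·2,000·370/30) = 222.111
Backorder adjustment √((H+b)/b) = √((30+411)/411) = 1.0359
Q* = 222.111 × 1.0359 ≈ 230.07

230 units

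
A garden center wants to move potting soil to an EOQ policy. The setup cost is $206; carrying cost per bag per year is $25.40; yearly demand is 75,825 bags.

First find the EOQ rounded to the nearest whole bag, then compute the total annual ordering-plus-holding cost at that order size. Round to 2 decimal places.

2DS/H = 2·75,825·206/25.4 = 1,229,917.32
EOQ = √1,229,917.32 ≈ 1,109.02 → Q = 1,109 bags
Ordering: D/Q × S = 75,825/1,109 × $206 = $14,084.72
Holding:  Q/2 × H = 1,109/2 × $25.4 = $14,084.30
Total = $14,084.72 + $14,084.30 = $28,169.02

$28,169.02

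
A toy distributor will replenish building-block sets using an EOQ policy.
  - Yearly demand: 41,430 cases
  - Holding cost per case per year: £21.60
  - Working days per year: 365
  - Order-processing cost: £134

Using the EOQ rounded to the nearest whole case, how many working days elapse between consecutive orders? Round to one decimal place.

2DS/H = 2·41,430·134/21.6 = 514,038.89
EOQ = √514,038.89 ≈ 716.97 → Q = 717 cases
Days between orders = 365 / (D/Q) = 365 / 57.782 ≈ 6.317

6.3 days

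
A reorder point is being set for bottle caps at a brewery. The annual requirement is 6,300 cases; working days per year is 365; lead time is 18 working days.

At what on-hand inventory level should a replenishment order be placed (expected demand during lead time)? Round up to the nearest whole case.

311 cases

Daily demand d = 6,300 / 365 = 17.260 cases/day
Demand during lead time = 17.260 × 18 = 310.68
Reorder point = 310.68 → round up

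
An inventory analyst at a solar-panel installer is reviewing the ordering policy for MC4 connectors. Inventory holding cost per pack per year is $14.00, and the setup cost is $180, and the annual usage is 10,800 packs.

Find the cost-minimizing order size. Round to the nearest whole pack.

EOQ = √(2DS/H) = √(2 × 10,800 × 180 / 14)
    = √(277,714.29) ≈ 526.99

527 packs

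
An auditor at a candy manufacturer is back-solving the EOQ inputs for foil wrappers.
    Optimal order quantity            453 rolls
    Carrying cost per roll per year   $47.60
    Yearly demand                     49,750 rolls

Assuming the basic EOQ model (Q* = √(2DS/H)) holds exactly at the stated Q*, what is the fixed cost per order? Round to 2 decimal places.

$98.17

EOQ relation: Q² = 2DS/H, so rearrange for the unknown.
S = Q²H / (2D) = 453² × 47.6 / (2 × 49,750) = 98.1703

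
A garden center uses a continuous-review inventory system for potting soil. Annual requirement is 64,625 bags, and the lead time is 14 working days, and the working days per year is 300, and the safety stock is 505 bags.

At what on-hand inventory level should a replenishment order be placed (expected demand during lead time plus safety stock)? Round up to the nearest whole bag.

Daily demand d = 64,625 / 300 = 215.417 bags/day
Demand during lead time = 215.417 × 14 = 3,015.83
Reorder point = 3,015.83 + 505 = 3,520.83 → round up

3,521 bags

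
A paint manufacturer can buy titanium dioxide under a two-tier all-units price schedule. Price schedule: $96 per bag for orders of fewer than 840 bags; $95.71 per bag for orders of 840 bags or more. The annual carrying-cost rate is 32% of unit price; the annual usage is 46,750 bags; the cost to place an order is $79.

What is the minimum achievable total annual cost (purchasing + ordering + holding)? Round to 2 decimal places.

$4,491,702.65

H₁ = 32%×$96 = $30.7200;  H₂ = 32%×$95.71 = $30.6272
EOQ₁ = √(2×46,750×79/30.7200) = 490.35  (< 840, feasible at tier 1)
EOQ₂ = √(2×46,750×79/30.6272) = 491.10  (< 840 → use Q = 840 at tier-2 price)
TC(tier 1 (EOQ₁), Q≈490.4) = $4,503,063.64
TC(tier 2, Q≈840.0) = $4,491,702.65
Minimum at tier 2: $4,491,702.65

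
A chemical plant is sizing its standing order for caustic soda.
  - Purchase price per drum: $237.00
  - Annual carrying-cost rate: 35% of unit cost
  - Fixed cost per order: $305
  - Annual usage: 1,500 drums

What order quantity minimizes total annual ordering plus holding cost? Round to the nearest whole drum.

105 drums

H = i·C = 0.35 × $237 = $82.9500 per drum-year
EOQ = √(2DS/H) = √(2 × 1,500 × 305 / 82.95)
    = √(11,030.74) ≈ 105.03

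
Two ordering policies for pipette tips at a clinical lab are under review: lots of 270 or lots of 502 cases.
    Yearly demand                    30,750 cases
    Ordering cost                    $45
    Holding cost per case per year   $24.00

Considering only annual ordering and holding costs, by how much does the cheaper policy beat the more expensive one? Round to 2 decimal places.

TC(Q) = (D/Q)S + (Q/2)H
TC(270) = (30,750/270)×45 + (270/2)×24 = $8,365.00
TC(502) = (30,750/502)×45 + (502/2)×24 = $8,780.47
|ΔTC| = |$8,365.00 − $8,780.47| = $415.47

$415.47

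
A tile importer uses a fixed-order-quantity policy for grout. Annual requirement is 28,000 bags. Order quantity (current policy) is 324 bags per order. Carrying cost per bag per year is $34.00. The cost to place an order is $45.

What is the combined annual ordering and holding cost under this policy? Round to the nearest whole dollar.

$9,397

Annual ordering cost = (D/Q)·S = (28,000/324) × 45 = $3,888.89
Annual holding cost  = (Q/2)·H = (324/2) × 34 = $5,508.00
Total = $3,888.89 + $5,508.00 = $9,396.89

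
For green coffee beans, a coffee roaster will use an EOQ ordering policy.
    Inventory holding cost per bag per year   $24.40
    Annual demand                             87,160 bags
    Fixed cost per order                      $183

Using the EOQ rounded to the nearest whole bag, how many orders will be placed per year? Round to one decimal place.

2DS/H = 2·87,160·183/24.4 = 1,307,400.00
EOQ = √1,307,400.00 ≈ 1,143.42 → Q = 1,143
Orders per year = D/Q = 87,160 / 1,143 = 76.255

76.3 orders per year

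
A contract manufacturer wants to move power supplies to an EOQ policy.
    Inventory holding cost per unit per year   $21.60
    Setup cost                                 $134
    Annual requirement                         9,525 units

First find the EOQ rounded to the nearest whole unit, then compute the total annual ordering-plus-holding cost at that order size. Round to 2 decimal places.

$7,425.52

Optimal lot size Q* = (2 × 9,525 × $134 / $21.6)^½ ≈ 343.77 → Q = 344 units
Ordering: D/Q × S = 9,525/344 × $134 = $3,710.32
Holding:  Q/2 × H = 344/2 × $21.6 = $3,715.20
Total = $3,710.32 + $3,715.20 = $7,425.52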